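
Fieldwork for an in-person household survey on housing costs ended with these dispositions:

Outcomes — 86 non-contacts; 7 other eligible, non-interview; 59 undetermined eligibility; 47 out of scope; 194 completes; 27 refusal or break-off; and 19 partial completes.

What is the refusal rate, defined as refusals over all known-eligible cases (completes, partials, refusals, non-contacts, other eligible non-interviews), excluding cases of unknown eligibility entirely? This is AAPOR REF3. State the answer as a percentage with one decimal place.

Top: 27
Denom: 194 + 19 + 27 + 86 + 7 = 333
REF3 = 27 / 333 = 0.0811

8.1%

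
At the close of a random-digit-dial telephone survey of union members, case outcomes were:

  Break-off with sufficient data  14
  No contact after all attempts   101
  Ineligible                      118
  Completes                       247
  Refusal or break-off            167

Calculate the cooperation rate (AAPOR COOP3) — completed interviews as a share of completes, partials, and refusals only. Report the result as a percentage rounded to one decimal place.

57.7%

Num → 247
Denom → 247 + 14 + 167 = 428
COOP3 = 247 / 428 = 0.5771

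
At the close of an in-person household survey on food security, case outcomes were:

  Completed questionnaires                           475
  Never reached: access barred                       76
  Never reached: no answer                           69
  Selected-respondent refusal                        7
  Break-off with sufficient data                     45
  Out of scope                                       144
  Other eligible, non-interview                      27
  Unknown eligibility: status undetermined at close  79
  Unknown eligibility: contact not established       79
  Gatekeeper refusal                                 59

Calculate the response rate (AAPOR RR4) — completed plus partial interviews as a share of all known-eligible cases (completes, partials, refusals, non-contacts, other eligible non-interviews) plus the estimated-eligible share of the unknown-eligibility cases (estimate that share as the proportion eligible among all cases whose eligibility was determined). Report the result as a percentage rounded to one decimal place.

Refusal or break-off = 59 + 7 = 66
Never reached = 69 + 76 = 145
Undetermined eligibility = 79 + 79 = 158
Numerator → 475 + 45 = 520
Known eligible → 475 + 45 + 66 + 145 + 27 = 758
e = 758 / (758 + 144) = 758 / 902 = 0.8404
e × U → 0.8404 × 158 = 132.78
Base → 758 + 132.78 = 890.78
RR4 = 520 / 890.78 = 0.5838

58.4%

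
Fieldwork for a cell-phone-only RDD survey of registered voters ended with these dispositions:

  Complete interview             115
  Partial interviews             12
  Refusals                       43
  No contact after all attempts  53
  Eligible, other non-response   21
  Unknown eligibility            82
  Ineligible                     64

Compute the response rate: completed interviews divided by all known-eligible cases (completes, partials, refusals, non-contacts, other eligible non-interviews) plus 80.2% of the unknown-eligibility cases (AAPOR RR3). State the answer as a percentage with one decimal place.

Numerator = 115
Determined eligible = 115 + 12 + 43 + 53 + 21 = 244
e × U = 0.8020 × 82 = 65.76
Denom = 244 + 65.76 = 309.76
RR3 = 115 / 309.76 = 0.3713

37.1%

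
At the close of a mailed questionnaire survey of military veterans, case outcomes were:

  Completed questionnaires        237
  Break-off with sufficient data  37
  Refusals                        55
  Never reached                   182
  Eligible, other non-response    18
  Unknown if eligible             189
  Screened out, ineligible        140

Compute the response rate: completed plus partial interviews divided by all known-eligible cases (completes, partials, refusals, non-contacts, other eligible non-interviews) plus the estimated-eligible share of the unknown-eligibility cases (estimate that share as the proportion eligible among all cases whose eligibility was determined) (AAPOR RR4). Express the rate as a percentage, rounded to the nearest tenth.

Num: 237 + 37 = 274
Known eligible: 237 + 37 + 55 + 182 + 18 = 529
e = 529 / (529 + 140) = 529 / 669 = 0.7907
Eligible share of unknowns: 0.7907 × 189 = 149.44
Base: 529 + 149.44 = 678.44
RR4 = 274 / 678.44 = 0.4039

40.4%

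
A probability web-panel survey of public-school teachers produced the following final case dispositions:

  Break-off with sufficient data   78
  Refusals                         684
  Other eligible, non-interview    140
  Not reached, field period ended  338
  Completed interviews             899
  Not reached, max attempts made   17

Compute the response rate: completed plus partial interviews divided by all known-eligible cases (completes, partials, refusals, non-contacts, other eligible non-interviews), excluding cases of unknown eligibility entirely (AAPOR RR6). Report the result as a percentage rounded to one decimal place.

45.3%

Non-contacts = 338 + 17 = 355
Top → 899 + 78 = 977
Base → 899 + 78 + 684 + 355 + 140 = 2156
RR6 = 977 / 2156 = 0.4532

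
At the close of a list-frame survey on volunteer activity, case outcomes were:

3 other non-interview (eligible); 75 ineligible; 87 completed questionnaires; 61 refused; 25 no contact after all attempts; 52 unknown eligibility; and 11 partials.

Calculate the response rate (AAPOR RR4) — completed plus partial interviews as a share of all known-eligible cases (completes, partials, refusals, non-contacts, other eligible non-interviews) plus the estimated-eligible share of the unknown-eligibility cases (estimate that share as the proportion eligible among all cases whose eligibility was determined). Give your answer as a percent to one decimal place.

Top → 87 + 11 = 98
Eligible (known) → 87 + 11 + 61 + 25 + 3 = 187
e = 187 / (187 + 75) = 187 / 262 = 0.7137
e × U → 0.7137 × 52 = 37.11
Denominator → 187 + 37.11 = 224.11
RR4 = 98 / 224.11 = 0.4373

43.7%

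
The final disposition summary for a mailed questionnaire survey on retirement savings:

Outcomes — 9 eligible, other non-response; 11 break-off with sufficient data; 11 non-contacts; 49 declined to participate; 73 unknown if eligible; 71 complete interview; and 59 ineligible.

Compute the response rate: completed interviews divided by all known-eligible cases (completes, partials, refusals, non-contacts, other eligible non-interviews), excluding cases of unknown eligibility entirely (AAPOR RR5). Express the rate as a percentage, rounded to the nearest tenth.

Top → 71
Denominator → 71 + 11 + 49 + 11 + 9 = 151
RR5 = 71 / 151 = 0.4702

47.0%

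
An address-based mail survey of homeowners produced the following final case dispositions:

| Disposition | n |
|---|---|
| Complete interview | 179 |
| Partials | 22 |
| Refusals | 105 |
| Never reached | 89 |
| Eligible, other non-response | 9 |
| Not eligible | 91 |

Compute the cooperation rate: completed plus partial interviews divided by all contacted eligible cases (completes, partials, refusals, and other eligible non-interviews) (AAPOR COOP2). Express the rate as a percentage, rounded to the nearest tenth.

Numerator = 179 + 22 = 201
Base = 179 + 22 + 105 + 9 = 315
COOP2 = 201 / 315 = 0.6381

63.8%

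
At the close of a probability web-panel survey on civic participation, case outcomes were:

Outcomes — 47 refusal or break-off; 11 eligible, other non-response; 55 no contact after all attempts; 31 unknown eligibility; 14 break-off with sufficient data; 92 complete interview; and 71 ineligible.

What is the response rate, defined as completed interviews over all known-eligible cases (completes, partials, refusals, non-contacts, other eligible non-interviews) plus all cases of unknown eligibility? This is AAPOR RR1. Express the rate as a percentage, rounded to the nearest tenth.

Top: 92
Denominator: 92 + 14 + 47 + 55 + 11 + 31 = 250
RR1 = 92 / 250 = 0.3680

36.8%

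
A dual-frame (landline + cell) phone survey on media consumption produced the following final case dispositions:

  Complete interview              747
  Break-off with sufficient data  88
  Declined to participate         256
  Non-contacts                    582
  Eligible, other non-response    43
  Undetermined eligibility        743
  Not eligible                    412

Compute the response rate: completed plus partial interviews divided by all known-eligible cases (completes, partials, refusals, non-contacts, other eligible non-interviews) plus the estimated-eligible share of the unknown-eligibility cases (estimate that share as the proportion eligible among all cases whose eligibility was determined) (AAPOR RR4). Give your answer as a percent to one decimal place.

36.1%

Numerator → 747 + 88 = 835
Eligible (known) → 747 + 88 + 256 + 582 + 43 = 1716
e = 1716 / (1716 + 412) = 1716 / 2128 = 0.8064
Eligible share of unknowns → 0.8064 × 743 = 599.16
Base → 1716 + 599.16 = 2315.16
RR4 = 835 / 2315.16 = 0.3607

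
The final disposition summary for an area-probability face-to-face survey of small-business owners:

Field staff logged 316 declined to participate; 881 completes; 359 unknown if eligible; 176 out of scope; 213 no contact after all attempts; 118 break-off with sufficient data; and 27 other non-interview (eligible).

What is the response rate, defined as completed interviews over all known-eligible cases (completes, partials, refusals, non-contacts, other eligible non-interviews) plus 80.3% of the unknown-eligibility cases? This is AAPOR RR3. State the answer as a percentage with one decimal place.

47.8%

Numerator → 881
Eligible (known) → 881 + 118 + 316 + 213 + 27 = 1555
Estimated eligible among unknowns → 0.8030 × 359 = 288.28
Base → 1555 + 288.28 = 1843.28
RR3 = 881 / 1843.28 = 0.4780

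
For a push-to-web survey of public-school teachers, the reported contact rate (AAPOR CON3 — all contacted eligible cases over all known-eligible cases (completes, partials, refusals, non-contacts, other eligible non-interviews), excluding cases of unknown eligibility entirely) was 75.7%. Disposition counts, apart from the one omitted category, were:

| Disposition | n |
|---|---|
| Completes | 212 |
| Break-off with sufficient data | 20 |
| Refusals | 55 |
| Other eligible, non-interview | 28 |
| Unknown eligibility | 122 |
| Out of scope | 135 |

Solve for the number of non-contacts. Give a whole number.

101

Top = 212 + 20 + 55 + 28 = 315
CON3 = 315 / D = 0.757
D = 315 / 0.757 = 416.1
Other denominator terms total 315
non-contacts = 416.1 − 315 ≈ 101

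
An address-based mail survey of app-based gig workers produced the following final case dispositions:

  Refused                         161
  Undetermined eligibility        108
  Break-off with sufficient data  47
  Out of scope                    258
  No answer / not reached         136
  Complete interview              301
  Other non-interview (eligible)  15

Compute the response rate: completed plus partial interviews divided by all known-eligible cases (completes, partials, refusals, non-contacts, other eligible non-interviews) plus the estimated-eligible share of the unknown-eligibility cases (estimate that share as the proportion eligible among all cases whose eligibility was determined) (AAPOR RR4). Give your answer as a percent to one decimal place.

Top → 301 + 47 = 348
Determined eligible → 301 + 47 + 161 + 136 + 15 = 660
e = 660 / (660 + 258) = 660 / 918 = 0.7190
Estimated eligible among unknowns → 0.7190 × 108 = 77.65
Denominator → 660 + 77.65 = 737.65
RR4 = 348 / 737.65 = 0.4718

47.2%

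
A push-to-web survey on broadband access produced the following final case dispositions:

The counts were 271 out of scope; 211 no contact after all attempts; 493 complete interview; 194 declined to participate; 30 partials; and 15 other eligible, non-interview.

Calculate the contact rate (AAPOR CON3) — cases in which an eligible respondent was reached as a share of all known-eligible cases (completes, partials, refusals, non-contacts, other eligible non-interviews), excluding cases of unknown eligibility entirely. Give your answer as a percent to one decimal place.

77.6%

Numerator = 493 + 30 + 194 + 15 = 732
Base = 493 + 30 + 194 + 211 + 15 = 943
CON3 = 732 / 943 = 0.7762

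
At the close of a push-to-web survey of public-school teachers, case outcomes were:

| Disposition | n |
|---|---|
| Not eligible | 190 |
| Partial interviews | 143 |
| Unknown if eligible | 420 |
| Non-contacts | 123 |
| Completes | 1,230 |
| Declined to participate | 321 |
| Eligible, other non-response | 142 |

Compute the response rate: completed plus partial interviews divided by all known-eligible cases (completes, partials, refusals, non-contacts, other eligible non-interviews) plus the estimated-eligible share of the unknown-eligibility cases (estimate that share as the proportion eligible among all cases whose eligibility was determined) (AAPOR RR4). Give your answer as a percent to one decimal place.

Num = 1230 + 143 = 1373
Determined eligible = 1230 + 143 + 321 + 123 + 142 = 1959
e = 1959 / (1959 + 190) = 1959 / 2149 = 0.9116
Estimated eligible among unknowns = 0.9116 × 420 = 382.87
Base = 1959 + 382.87 = 2341.87
RR4 = 1373 / 2341.87 = 0.5863

58.6%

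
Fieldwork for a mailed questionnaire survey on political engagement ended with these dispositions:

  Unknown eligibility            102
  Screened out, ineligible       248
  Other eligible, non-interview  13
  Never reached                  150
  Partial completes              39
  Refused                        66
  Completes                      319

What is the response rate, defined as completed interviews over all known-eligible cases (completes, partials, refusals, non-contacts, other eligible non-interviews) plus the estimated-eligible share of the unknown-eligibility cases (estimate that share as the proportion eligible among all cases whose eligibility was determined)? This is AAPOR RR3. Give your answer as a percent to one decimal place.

Top → 319
Known eligible → 319 + 39 + 66 + 150 + 13 = 587
e = 587 / (587 + 248) = 587 / 835 = 0.7030
e × U → 0.7030 × 102 = 71.71
Denom → 587 + 71.71 = 658.71
RR3 = 319 / 658.71 = 0.4843

48.4%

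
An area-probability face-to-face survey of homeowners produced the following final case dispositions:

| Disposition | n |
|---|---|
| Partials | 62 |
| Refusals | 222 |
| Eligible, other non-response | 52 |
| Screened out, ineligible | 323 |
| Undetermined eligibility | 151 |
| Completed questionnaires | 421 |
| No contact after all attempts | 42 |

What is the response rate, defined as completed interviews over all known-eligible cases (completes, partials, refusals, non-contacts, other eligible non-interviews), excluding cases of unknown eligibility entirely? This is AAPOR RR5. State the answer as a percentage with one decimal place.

Num = 421
Base = 421 + 62 + 222 + 42 + 52 = 799
RR5 = 421 / 799 = 0.5269

52.7%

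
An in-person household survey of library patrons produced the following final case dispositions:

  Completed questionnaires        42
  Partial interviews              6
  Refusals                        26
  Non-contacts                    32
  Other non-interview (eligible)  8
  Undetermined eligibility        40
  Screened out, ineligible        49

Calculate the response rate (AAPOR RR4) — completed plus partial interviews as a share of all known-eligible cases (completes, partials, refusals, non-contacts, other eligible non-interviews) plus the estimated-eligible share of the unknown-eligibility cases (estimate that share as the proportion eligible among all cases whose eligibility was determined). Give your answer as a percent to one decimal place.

33.8%

Top: 42 + 6 = 48
Eligible (known): 42 + 6 + 26 + 32 + 8 = 114
e = 114 / (114 + 49) = 114 / 163 = 0.6994
Estimated eligible among unknowns: 0.6994 × 40 = 27.98
Denominator: 114 + 27.98 = 141.98
RR4 = 48 / 141.98 = 0.3381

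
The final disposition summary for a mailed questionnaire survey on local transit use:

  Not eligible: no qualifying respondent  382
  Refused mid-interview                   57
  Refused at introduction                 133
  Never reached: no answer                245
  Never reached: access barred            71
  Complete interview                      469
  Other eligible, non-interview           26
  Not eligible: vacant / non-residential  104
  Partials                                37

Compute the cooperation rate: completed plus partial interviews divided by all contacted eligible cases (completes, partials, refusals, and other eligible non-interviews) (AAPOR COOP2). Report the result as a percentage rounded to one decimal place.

Refusal or break-off = 133 + 57 = 190
Never reached = 245 + 71 = 316
Out of scope = 382 + 104 = 486
Top: 469 + 37 = 506
Denominator: 469 + 37 + 190 + 26 = 722
COOP2 = 506 / 722 = 0.7008

70.1%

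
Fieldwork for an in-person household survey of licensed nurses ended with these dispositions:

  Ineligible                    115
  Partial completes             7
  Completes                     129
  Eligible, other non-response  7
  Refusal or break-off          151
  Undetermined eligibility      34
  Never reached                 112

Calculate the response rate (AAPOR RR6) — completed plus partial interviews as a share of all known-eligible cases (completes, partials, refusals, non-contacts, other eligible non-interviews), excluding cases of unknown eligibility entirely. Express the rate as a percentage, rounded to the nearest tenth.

33.5%

Num → 129 + 7 = 136
Base → 129 + 7 + 151 + 112 + 7 = 406
RR6 = 136 / 406 = 0.3350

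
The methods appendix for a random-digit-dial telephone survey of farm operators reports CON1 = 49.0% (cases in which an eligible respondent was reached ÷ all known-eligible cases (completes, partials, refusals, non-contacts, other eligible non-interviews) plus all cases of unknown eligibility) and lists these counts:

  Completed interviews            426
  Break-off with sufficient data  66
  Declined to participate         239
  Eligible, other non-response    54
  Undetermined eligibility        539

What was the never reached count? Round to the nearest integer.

Num: 426 + 66 + 239 + 54 = 785
CON1 = 785 / D = 0.490
D = 785 / 0.490 = 1602.0
Rest of base = 1324
never reached = 1602.0 − 1324 ≈ 278

278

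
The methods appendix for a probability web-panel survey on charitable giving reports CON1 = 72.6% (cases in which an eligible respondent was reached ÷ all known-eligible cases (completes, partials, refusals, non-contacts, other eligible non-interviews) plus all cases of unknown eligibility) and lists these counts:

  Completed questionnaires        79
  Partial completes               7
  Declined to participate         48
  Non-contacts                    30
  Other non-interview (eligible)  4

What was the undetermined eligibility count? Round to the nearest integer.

Numerator: 79 + 7 + 48 + 4 = 138
CON1 = 138 / D = 0.726
D = 138 / 0.726 = 190.1
Remaining denominator categories sum to 168
undetermined eligibility = 190.1 − 168 ≈ 22

22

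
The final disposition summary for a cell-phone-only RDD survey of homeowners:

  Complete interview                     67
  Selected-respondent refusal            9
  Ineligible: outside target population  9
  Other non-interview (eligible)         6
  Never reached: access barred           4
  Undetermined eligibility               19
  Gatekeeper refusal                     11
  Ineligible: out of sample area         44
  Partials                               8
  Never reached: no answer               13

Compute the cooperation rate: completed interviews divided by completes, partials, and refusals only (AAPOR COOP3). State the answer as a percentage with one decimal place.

70.5%

Declined to participate = 11 + 9 = 20
No contact after all attempts = 13 + 4 = 17
Screened out, ineligible = 9 + 44 = 53
Num: 67
Denominator: 67 + 8 + 20 = 95
COOP3 = 67 / 95 = 0.7053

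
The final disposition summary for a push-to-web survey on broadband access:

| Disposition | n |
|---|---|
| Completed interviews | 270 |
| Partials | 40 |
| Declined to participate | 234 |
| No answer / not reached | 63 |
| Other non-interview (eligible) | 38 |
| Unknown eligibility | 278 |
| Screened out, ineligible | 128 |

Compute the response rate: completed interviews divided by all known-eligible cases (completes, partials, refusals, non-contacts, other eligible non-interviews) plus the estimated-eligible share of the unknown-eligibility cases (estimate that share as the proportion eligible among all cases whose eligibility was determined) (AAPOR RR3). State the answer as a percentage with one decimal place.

Num: 270
Eligible (known): 270 + 40 + 234 + 63 + 38 = 645
e = 645 / (645 + 128) = 645 / 773 = 0.8344
e × U: 0.8344 × 278 = 231.96
Base: 645 + 231.96 = 876.96
RR3 = 270 / 876.96 = 0.3079

30.8%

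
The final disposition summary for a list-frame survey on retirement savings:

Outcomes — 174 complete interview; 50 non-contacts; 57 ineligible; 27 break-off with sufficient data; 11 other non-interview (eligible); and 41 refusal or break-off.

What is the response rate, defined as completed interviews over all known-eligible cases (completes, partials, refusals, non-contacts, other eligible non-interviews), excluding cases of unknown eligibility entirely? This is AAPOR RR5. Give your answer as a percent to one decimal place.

57.4%

Num = 174
Base = 174 + 27 + 41 + 50 + 11 = 303
RR5 = 174 / 303 = 0.5743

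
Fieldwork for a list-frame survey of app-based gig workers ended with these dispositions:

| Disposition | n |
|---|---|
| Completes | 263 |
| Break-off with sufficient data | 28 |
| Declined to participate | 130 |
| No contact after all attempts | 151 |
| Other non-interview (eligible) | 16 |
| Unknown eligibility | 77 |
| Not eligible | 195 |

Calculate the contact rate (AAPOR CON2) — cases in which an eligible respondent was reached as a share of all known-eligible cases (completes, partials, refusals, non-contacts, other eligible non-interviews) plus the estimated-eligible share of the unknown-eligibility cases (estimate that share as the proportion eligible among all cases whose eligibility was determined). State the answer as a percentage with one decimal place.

67.7%

Num = 263 + 28 + 130 + 16 = 437
Eligible (known) = 263 + 28 + 130 + 151 + 16 = 588
e = 588 / (588 + 195) = 588 / 783 = 0.7510
Estimated eligible among unknowns = 0.7510 × 77 = 57.83
Base = 588 + 57.83 = 645.83
CON2 = 437 / 645.83 = 0.6766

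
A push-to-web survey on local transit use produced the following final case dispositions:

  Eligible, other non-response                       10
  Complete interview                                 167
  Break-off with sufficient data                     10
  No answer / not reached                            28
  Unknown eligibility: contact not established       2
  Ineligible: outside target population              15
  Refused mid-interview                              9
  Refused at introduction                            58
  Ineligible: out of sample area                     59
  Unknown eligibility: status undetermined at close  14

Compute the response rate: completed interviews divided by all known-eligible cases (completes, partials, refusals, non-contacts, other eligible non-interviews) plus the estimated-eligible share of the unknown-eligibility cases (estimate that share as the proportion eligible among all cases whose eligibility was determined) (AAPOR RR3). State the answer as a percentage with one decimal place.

56.7%

Refusals = 58 + 9 = 67
Unknown eligibility = 2 + 14 = 16
Not eligible = 15 + 59 = 74
Top: 167
Determined eligible: 167 + 10 + 67 + 28 + 10 = 282
e = 282 / (282 + 74) = 282 / 356 = 0.7921
Estimated eligible among unknowns: 0.7921 × 16 = 12.67
Base: 282 + 12.67 = 294.67
RR3 = 167 / 294.67 = 0.5667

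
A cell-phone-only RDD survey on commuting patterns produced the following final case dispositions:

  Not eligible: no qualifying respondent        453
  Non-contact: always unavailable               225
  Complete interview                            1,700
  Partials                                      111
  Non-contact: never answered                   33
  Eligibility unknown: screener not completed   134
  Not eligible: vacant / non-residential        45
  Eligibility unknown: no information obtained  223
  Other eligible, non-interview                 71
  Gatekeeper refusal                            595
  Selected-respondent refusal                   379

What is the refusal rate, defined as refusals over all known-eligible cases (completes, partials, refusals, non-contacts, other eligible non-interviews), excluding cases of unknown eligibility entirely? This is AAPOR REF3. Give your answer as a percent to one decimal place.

Refusals = 595 + 379 = 974
No contact after all attempts = 33 + 225 = 258
Unknown if eligible = 134 + 223 = 357
Out of scope = 453 + 45 = 498
Top → 974
Denom → 1700 + 111 + 974 + 258 + 71 = 3114
REF3 = 974 / 3114 = 0.3128

31.3%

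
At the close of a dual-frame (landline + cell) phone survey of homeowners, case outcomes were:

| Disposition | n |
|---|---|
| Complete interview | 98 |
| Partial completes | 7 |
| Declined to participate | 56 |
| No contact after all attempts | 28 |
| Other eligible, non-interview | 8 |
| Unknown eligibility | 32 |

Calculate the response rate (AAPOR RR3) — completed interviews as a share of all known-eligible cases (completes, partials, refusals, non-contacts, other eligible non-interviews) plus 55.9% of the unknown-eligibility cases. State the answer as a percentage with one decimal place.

Num: 98
Determined eligible: 98 + 7 + 56 + 28 + 8 = 197
Eligible share of unknowns: 0.5590 × 32 = 17.89
Denom: 197 + 17.89 = 214.89
RR3 = 98 / 214.89 = 0.4560

45.6%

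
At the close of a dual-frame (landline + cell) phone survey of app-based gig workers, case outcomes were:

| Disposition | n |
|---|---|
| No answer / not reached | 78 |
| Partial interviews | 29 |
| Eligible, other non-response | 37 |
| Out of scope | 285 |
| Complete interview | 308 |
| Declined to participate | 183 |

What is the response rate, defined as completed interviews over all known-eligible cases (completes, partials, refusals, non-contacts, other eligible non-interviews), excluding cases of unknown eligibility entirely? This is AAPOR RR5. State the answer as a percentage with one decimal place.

Num → 308
Denominator → 308 + 29 + 183 + 78 + 37 = 635
RR5 = 308 / 635 = 0.4850

48.5%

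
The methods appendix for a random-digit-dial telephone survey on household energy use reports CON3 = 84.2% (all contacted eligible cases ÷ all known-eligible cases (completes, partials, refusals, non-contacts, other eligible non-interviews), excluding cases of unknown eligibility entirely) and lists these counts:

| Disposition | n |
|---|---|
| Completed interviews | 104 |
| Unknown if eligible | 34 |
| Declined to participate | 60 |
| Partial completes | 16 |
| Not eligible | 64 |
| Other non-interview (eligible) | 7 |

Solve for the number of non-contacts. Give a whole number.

35

Top = 104 + 16 + 60 + 7 = 187
CON3 = 187 / D = 0.842
D = 187 / 0.842 = 222.1
Other denominator terms total 187
non-contacts = 222.1 − 187 ≈ 35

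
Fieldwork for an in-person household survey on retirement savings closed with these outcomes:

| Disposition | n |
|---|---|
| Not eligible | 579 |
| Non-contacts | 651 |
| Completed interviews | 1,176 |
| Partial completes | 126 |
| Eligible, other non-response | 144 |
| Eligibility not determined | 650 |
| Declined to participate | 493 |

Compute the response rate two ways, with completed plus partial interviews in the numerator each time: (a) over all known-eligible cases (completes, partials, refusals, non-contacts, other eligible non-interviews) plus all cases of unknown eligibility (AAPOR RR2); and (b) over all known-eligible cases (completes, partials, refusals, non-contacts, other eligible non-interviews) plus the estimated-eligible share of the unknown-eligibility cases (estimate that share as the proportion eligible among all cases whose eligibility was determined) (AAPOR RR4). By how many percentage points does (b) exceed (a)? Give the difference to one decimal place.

1.5

Numerator = 1176 + 126 = 1302
Base = 1176 + 126 + 493 + 651 + 144 + 650 = 3240
RR2 = 1302 / 3240 = 0.4019
Known eligible = 1176 + 126 + 493 + 651 + 144 = 2590
e = 2590 / (2590 + 579) = 2590 / 3169 = 0.8173
e × U = 0.8173 × 650 = 531.25
Base = 2590 + 531.25 = 3121.25
RR4 = 1302 / 3121.25 = 0.4171
Difference = 41.71 − 40.19 = 1.52 percentage points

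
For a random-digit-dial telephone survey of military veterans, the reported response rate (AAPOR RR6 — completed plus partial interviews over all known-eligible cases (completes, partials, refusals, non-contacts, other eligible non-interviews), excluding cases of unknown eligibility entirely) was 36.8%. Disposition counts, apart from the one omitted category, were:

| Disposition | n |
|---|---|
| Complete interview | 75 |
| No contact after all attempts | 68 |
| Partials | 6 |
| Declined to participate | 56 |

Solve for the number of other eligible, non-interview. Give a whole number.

Numerator: 75 + 6 = 81
RR6 = 81 / D = 0.368
D = 81 / 0.368 = 220.1
Rest of base = 205
other eligible, non-interview = 220.1 − 205 ≈ 15

15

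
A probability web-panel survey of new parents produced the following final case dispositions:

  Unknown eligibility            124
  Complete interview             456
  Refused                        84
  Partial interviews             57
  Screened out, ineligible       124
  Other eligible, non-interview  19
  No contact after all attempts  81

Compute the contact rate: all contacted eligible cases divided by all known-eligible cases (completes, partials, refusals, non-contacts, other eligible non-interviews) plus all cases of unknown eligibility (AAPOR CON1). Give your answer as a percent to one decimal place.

Top = 456 + 57 + 84 + 19 = 616
Denominator = 456 + 57 + 84 + 81 + 19 + 124 = 821
CON1 = 616 / 821 = 0.7503

75.0%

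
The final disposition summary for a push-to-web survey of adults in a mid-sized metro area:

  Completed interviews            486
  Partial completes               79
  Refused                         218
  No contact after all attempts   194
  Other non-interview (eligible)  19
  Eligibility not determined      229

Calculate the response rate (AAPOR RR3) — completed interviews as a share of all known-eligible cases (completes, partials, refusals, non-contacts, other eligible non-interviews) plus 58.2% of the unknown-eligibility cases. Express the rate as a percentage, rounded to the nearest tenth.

Top = 486
Determined eligible = 486 + 79 + 218 + 194 + 19 = 996
e × U = 0.5820 × 229 = 133.28
Base = 996 + 133.28 = 1129.28
RR3 = 486 / 1129.28 = 0.4304

43.0%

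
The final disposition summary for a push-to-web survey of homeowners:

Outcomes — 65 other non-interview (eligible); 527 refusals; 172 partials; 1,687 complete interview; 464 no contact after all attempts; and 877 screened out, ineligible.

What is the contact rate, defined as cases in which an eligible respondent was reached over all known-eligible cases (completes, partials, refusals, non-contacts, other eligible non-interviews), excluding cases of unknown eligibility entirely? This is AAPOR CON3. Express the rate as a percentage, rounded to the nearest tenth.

84.1%

Top: 1687 + 172 + 527 + 65 = 2451
Base: 1687 + 172 + 527 + 464 + 65 = 2915
CON3 = 2451 / 2915 = 0.8408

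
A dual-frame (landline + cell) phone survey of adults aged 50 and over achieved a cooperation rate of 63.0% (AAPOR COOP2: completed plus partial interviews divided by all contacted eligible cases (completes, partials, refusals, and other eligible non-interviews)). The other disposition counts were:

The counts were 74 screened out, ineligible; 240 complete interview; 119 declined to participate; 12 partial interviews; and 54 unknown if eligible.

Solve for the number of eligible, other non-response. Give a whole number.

Top: 240 + 12 = 252
COOP2 = 252 / D = 0.630
D = 252 / 0.630 = 400.0
Remaining denominator categories sum to 371
eligible, other non-response = 400.0 − 371 ≈ 29

29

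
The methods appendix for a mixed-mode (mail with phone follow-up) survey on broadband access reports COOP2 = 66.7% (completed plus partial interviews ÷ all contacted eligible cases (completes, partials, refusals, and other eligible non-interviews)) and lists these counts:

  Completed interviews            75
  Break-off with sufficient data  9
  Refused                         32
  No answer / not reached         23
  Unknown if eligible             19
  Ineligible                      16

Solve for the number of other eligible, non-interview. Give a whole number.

Num: 75 + 9 = 84
COOP2 = 84 / D = 0.667
D = 84 / 0.667 = 125.9
Remaining denominator categories sum to 116
other eligible, non-interview = 125.9 − 116 ≈ 10

10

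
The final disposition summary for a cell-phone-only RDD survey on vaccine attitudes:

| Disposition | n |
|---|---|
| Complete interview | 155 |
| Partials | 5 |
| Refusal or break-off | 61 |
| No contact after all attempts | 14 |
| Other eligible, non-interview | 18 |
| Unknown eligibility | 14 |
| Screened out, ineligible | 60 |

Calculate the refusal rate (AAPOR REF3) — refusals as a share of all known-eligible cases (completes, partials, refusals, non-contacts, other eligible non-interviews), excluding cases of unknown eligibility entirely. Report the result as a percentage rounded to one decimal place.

24.1%

Numerator = 61
Denom = 155 + 5 + 61 + 14 + 18 = 253
REF3 = 61 / 253 = 0.2411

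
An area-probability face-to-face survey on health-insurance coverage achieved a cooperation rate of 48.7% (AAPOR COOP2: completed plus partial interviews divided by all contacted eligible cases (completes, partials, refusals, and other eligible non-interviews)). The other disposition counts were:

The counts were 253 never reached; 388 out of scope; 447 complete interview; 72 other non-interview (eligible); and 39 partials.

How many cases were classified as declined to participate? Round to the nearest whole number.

440

Num: 447 + 39 = 486
COOP2 = 486 / D = 0.487
D = 486 / 0.487 = 997.9
Remaining denominator categories sum to 558
declined to participate = 997.9 − 558 ≈ 440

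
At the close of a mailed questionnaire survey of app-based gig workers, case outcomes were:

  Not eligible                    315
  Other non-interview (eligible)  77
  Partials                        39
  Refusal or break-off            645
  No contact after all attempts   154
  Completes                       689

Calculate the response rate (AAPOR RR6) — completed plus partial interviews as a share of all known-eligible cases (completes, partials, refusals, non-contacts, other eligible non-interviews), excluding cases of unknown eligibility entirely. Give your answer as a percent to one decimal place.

Numerator = 689 + 39 = 728
Denominator = 689 + 39 + 645 + 154 + 77 = 1604
RR6 = 728 / 1604 = 0.4539

45.4%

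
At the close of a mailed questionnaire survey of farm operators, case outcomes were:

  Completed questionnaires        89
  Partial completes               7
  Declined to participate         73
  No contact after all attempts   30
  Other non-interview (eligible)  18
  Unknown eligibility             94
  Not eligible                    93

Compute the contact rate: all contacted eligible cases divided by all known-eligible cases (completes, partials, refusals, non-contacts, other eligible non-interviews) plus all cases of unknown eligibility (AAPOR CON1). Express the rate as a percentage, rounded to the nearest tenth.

Numerator → 89 + 7 + 73 + 18 = 187
Denominator → 89 + 7 + 73 + 30 + 18 + 94 = 311
CON1 = 187 / 311 = 0.6013

60.1%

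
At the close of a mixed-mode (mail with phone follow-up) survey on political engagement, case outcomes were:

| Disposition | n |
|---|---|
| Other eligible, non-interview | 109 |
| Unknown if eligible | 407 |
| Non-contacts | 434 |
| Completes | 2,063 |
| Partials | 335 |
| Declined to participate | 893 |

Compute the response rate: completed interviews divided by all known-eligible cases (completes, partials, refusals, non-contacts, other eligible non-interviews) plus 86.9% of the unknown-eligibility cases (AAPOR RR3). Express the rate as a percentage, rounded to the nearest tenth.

49.3%

Num: 2063
Determined eligible: 2063 + 335 + 893 + 434 + 109 = 3834
e × U: 0.8690 × 407 = 353.68
Denominator: 3834 + 353.68 = 4187.68
RR3 = 2063 / 4187.68 = 0.4926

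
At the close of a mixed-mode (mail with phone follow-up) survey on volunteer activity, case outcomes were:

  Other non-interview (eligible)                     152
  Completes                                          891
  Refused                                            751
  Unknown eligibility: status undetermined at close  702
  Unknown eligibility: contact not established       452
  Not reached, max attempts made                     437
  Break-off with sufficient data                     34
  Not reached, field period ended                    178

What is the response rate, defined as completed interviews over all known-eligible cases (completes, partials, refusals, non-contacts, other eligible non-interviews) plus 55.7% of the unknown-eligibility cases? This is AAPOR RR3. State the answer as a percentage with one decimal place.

Non-contacts = 178 + 437 = 615
Eligibility not determined = 452 + 702 = 1154
Top → 891
Eligible (known) → 891 + 34 + 751 + 615 + 152 = 2443
Estimated eligible among unknowns → 0.5570 × 1154 = 642.78
Base → 2443 + 642.78 = 3085.78
RR3 = 891 / 3085.78 = 0.2887

28.9%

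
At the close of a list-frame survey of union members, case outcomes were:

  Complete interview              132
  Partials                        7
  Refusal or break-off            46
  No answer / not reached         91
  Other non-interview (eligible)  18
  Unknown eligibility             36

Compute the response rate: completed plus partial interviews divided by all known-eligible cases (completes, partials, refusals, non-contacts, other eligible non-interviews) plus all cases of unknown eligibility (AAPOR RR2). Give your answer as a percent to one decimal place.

42.1%

Num = 132 + 7 = 139
Base = 132 + 7 + 46 + 91 + 18 + 36 = 330
RR2 = 139 / 330 = 0.4212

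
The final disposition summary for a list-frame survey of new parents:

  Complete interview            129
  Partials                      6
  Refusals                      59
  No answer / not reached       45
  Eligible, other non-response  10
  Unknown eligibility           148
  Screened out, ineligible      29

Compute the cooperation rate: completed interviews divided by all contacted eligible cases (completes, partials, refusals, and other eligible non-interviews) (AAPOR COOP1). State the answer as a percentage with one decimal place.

Numerator = 129
Base = 129 + 6 + 59 + 10 = 204
COOP1 = 129 / 204 = 0.6324

63.2%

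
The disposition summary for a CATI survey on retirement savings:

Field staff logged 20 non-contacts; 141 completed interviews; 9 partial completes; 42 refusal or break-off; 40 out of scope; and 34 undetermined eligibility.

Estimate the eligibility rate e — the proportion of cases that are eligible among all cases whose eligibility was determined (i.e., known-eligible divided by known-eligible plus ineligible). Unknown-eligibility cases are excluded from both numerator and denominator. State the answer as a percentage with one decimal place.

84.1%

Determined eligible → 141 + 9 + 42 + 20 = 212
e = 212 / (212 + 40) = 212 / 252 = 0.8413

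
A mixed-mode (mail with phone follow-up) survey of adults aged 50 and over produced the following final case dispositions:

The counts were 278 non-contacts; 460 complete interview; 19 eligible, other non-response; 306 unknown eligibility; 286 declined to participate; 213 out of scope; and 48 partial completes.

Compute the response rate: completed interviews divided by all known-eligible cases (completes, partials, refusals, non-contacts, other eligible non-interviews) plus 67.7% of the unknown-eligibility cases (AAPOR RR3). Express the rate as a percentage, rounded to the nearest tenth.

Num: 460
Eligible (known): 460 + 48 + 286 + 278 + 19 = 1091
e × U: 0.6770 × 306 = 207.16
Denominator: 1091 + 207.16 = 1298.16
RR3 = 460 / 1298.16 = 0.3543

35.4%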